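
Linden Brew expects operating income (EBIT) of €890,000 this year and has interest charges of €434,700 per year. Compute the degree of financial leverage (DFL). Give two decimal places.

1.95

Annual interest charges come to €434,700.00.
Degree of financial leverage = EBIT / (EBIT − interest) = €890,000 / €455,300.00 = 1.9548.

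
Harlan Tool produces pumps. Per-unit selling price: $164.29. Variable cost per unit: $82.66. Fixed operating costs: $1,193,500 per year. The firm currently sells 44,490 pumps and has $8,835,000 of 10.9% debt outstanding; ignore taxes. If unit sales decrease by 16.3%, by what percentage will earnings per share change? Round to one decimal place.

-40.1%

At 44,490 units, contribution = 44,490 × $81.63 = $3,631,718.70.
EBIT = $3,631,718.70 − $1,193,500 = $2,438,218.70.
After interest of $963,015.00, pre-tax earnings = $1,475,203.70.
Degree of combined leverage = contribution ÷ (EBIT − I) = $3,631,718.70 ÷ $1,475,203.70 = 2.4618.
%ΔEPS = DCL × %ΔSales = 2.4618 × -16.3% = -40.1%.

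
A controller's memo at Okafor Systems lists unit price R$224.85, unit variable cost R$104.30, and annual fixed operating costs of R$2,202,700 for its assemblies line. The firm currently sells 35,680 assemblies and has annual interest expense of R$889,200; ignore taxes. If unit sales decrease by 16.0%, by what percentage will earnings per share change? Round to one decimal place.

Total contribution margin = 35,680 × R$120.55 = R$4,301,224.00.
Subtracting fixed costs: EBIT = R$4,301,224.00 − R$2,202,700 = R$2,098,524.00.
Interest = R$889,200.00, so EBIT − I = R$1,209,324.00.
DCL = total CM / (EBIT − I) = R$4,301,224.00 / R$1,209,324.00 = 3.5567.
EPS therefore changes by 3.5567 × (-16.0%) = -56.9%.

-56.9%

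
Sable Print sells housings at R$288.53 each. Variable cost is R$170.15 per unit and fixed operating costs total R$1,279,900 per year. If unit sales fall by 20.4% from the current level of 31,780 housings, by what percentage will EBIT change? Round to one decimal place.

Contribution at this volume is 31,780 × R$118.38 = R$3,762,116.40.
Subtracting fixed costs: EBIT = R$3,762,116.40 − R$1,279,900 = R$2,482,216.40.
Degree of operating leverage = R$3,762,116.40 / R$2,482,216.40 = 1.5156.
Operating income changes by 1.5156 × -20.4% = -30.9%.

-30.9%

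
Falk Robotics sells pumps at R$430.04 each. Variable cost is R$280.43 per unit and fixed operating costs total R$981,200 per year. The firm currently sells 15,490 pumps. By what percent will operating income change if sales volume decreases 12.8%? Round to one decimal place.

At 15,490 units, contribution = 15,490 × R$149.61 = R$2,317,458.90.
Operating income = contribution − fixed costs = R$2,317,458.90 − R$981,200 = R$1,336,258.90.
Degree of operating leverage = R$2,317,458.90 / R$1,336,258.90 = 1.7343.
So EBIT moves 1.7343 × (-12.8%) = -22.2%.

-22.2%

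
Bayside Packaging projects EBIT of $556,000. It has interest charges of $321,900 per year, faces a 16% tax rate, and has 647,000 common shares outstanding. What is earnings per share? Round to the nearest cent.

Interest = $321,900.00, so EBT = $556,000 − $321,900.00 = $234,100.00.
After tax at 16%: net income = $234,100.00 × 0.84 = $196,644.00.
EPS = $196,644.00 ÷ 647,000 = $0.30.

$0.30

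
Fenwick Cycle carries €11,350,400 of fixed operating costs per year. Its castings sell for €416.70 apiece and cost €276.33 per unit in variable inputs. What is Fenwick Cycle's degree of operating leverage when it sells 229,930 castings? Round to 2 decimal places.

1.54

Contribution at this volume is 229,930 × €140.37 = €32,275,274.10.
Subtracting fixed costs: EBIT = €32,275,274.10 − €11,350,400 = €20,924,874.10.
So DOL = total CM / EBIT = €32,275,274.10 / €20,924,874.10 = 1.5424.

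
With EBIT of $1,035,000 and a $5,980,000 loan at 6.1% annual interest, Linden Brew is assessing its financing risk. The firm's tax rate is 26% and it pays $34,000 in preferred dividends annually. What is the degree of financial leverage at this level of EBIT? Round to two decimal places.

Interest = $364,780.00.
Pre-tax preferred-dividend burden = $34,000 ÷ (1 − 0.26) = $45,945.95.
DFL = EBIT ÷ [EBIT − I − D_p/(1−t)] = $1,035,000 ÷ [$1,035,000 − $364,780.00 − $45,945.95] = $1,035,000 ÷ $624,274.05 = 1.6579.

1.66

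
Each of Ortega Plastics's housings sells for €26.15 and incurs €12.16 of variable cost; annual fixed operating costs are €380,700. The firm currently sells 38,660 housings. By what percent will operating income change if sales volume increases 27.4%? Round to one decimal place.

+92.5%

At 38,660 units, contribution = 38,660 × €13.99 = €540,853.40.
Operating income = contribution − fixed costs = €540,853.40 − €380,700 = €160,153.40.
So DOL = total CM / EBIT = €540,853.40 / €160,153.40 = 3.3771.
%ΔEBIT = DOL × %ΔSales = 3.3771 × +27.4% = +92.5%.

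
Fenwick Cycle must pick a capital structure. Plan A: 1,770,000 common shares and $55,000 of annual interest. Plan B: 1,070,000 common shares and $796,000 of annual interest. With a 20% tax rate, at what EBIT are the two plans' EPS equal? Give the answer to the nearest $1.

$1,928,671

At indifference, (EBIT − 55,000)(1 − t)/1,770,000 = (EBIT − 796,000)(1 − t)/1,070,000.
The (1 − t) factor cancels: (EBIT − 55,000) × 1,070,000 = (EBIT − 796,000) × 1,770,000.
EBIT × (1,770,000 − 1,070,000) = 796,000 × 1,770,000 − 55,000 × 1,070,000 = 1,350,070,000,000, so EBIT = 1,350,070,000,000 ÷ 700,000 = 1,928,671.43.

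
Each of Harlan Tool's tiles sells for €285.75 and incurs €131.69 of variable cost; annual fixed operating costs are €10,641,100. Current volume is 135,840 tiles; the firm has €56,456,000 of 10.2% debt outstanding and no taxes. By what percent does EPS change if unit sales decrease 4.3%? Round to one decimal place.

-19.9%

At 135,840 units, contribution = 135,840 × €154.06 = €20,927,510.40.
Operating income = contribution − fixed costs = €20,927,510.40 − €10,641,100 = €10,286,410.40.
Interest = €5,758,512.00, so EBIT − I = €4,527,898.40.
Degree of combined leverage = contribution ÷ (EBIT − I) = €20,927,510.40 ÷ €4,527,898.40 = 4.6219.
EPS therefore changes by 4.6219 × (-4.3%) = -19.9%.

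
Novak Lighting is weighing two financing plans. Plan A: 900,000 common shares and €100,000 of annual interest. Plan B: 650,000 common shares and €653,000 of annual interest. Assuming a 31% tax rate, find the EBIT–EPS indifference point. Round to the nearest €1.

At indifference, (EBIT − 100,000)(1 − t)/900,000 = (EBIT − 653,000)(1 − t)/650,000.
The (1 − t) factor cancels: (EBIT − 100,000) × 650,000 = (EBIT − 653,000) × 900,000.
EBIT × (900,000 − 650,000) = 653,000 × 900,000 − 100,000 × 650,000 = 522,700,000,000, so EBIT = 522,700,000,000 ÷ 250,000 = 2,090,800.00.

€2,090,800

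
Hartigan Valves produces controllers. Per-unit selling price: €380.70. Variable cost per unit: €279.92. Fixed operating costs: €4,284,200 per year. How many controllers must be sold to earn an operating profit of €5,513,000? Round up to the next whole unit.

97,214 controllers

Each unit contributes €380.70 − €279.92 = €100.78.
Need Q such that Q × €100.78 − €4,284,200 = €5,513,000, i.e. Q = €9,797,200 / €100.78 = 97,213.73 → 97,214.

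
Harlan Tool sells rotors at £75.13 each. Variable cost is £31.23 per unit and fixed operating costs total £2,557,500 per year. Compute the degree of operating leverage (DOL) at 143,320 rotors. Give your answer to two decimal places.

1.68

At 143,320 units, contribution = 143,320 × £43.90 = £6,291,748.00.
EBIT = £6,291,748.00 − £2,557,500 = £3,734,248.00.
Degree of operating leverage = £6,291,748.00 / £3,734,248.00 = 1.6849.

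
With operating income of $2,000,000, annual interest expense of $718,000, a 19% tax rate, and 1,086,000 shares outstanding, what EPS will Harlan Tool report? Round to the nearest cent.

Pre-tax income = $2,000,000 − $718,000.00 = $1,282,000.00.
After tax at 19%: net income = $1,282,000.00 × 0.81 = $1,038,420.00.
EPS = $1,038,420.00 ÷ 1,086,000 = $0.96.

$0.96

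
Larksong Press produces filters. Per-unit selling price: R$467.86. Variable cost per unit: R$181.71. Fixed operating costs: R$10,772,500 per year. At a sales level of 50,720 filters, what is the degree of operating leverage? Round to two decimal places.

At 50,720 units, contribution = 50,720 × R$286.15 = R$14,513,528.00.
Operating income = contribution − fixed costs = R$14,513,528.00 − R$10,772,500 = R$3,741,028.00.
Degree of operating leverage = R$14,513,528.00 / R$3,741,028.00 = 3.8796.

3.88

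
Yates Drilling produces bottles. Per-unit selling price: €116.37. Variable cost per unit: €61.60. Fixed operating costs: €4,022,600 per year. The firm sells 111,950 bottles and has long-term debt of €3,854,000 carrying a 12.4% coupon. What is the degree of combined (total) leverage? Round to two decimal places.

Total contribution margin = 111,950 × €54.77 = €6,131,501.50.
EBIT = €6,131,501.50 − €4,022,600 = €2,108,901.50. Interest = €477,896.00.
DOL = €6,131,501.50 ÷ €2,108,901.50 = 2.9074; DFL = €2,108,901.50 ÷ €1,631,005.50 = 1.2930.
Combined leverage = 2.9074 × 1.2930 = 3.7593.

3.76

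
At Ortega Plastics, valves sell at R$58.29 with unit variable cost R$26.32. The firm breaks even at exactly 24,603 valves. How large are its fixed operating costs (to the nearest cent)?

Contribution margin per unit = R$58.29 − R$26.32 = R$31.97.
Fixed costs = break-even units × CM = 24,603 × R$31.97 = R$786,557.91.

R$786,557.91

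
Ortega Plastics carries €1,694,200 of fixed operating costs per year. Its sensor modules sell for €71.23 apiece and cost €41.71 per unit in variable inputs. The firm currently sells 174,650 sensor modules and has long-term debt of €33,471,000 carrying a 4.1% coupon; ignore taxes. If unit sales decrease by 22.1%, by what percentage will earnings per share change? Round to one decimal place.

At 174,650 units, contribution = 174,650 × €29.52 = €5,155,668.00.
Operating income = contribution − fixed costs = €5,155,668.00 − €1,694,200 = €3,461,468.00.
After interest of €1,372,311.00, pre-tax earnings = €2,089,157.00.
DCL = total CM / (EBIT − I) = €5,155,668.00 / €2,089,157.00 = 2.4678.
EPS therefore changes by 2.4678 × (-22.1%) = -54.5%.

-54.5%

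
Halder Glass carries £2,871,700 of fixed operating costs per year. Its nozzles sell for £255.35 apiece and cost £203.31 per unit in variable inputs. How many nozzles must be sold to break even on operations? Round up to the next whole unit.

Each unit contributes £255.35 − £203.31 = £52.04.
Units to break even: £2,871,700 ÷ £52.04 = 55,182.55, rounded up to 55,183.

55,183 nozzles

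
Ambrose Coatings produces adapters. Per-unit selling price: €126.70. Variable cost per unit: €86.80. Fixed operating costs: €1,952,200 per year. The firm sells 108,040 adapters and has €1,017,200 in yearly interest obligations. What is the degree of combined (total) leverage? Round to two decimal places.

3.21

At 108,040 units, contribution = 108,040 × €39.90 = €4,310,796.00.
EBIT = €4,310,796.00 − €1,952,200 = €2,358,596.00. Interest = €1,017,200.00, so EBIT − I = €1,341,396.00.
Degree of total leverage = total CM / (EBIT − interest) = €4,310,796.00 / €1,341,396.00 = 3.2137.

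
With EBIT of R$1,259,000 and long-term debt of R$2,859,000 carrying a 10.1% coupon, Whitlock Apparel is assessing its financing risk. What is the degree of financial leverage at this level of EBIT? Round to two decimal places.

Interest = R$288,759.00.
Degree of financial leverage = EBIT / (EBIT − interest) = R$1,259,000 / R$970,241.00 = 1.2976.

1.30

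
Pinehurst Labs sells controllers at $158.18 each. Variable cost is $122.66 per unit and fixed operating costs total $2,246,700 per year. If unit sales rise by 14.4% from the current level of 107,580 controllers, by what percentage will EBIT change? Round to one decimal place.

+34.9%

At 107,580 units, contribution = 107,580 × $35.52 = $3,821,241.60.
EBIT = $3,821,241.60 − $2,246,700 = $1,574,541.60.
DOL = contribution ÷ EBIT = $3,821,241.60 ÷ $1,574,541.60 = 2.4269.
%ΔEBIT = DOL × %ΔSales = 2.4269 × +14.4% = +34.9%.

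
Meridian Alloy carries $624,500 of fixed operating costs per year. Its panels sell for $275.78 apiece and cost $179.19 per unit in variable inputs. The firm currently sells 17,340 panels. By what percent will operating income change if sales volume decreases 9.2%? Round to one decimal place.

-14.7%

Contribution at this volume is 17,340 × $96.59 = $1,674,870.60.
Subtracting fixed costs: EBIT = $1,674,870.60 − $624,500 = $1,050,370.60.
Degree of operating leverage = $1,674,870.60 / $1,050,370.60 = 1.5946.
%ΔEBIT = DOL × %ΔSales = 1.5946 × -9.2% = -14.7%.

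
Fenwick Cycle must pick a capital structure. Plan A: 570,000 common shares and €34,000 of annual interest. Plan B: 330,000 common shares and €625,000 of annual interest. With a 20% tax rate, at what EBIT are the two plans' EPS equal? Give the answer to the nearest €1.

Set EPS_A = EPS_B: (EBIT − €34,000)(1 − 0.20) ÷ 570,000 = (EBIT − €625,000)(1 − 0.20) ÷ 330,000.
The (1 − t) factor cancels: (EBIT − 34,000) × 330,000 = (EBIT − 625,000) × 570,000.
Solving, EBIT = (625,000·570,000 − 34,000·330,000) / (570,000 − 330,000) = 345,030,000,000 / 240,000 = 1,437,625.00.

€1,437,625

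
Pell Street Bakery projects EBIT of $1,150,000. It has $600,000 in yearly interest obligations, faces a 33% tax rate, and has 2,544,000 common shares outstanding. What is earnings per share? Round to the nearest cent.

Interest = $600,000.00, so EBT = $1,150,000 − $600,000.00 = $550,000.00.
Net income = $550,000.00 × (1 − 0.33) = $368,500.00.
Per share: $368,500.00 / 2,544,000 shares = $0.14.

$0.14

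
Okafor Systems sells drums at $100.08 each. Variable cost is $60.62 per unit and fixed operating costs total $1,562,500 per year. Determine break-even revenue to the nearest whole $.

Contribution margin per unit = $100.08 − $60.62 = $39.46, a CM ratio of $39.46 ÷ $100.08 = 0.3943.
Break-even sales = FC ÷ CM ratio = $1,562,500 × $100.08 / $39.46 = $3,962,874.

$3,962,874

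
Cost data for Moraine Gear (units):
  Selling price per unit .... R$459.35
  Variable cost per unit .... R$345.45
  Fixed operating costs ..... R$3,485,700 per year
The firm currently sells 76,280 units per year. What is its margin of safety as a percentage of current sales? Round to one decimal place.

Each unit contributes R$459.35 − R$345.45 = R$113.90. Break-even units = R$3,485,700 ÷ R$113.90 = 30,603.16; break-even revenue = 30,603.16 × R$459.35 = R$14,057,561.85.
Current sales = 76,280 × R$459.35 = R$35,039,218.00.
Margin of safety = (R$35,039,218.00 − R$14,057,561.85) ÷ R$35,039,218.00 = 59.9%.

59.9%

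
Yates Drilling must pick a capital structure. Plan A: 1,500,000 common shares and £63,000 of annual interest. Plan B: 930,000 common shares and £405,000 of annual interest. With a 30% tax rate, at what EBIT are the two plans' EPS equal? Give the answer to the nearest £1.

At indifference, (EBIT − 63,000)(1 − t)/1,500,000 = (EBIT − 405,000)(1 − t)/930,000.
Cancelling (1 − t) and cross-multiplying: 930,000·(EBIT − 63,000) = 1,500,000·(EBIT − 405,000).
Solving, EBIT = (405,000·1,500,000 − 63,000·930,000) / (1,500,000 − 930,000) = 548,910,000,000 / 570,000 = 963,000.00.

£963,000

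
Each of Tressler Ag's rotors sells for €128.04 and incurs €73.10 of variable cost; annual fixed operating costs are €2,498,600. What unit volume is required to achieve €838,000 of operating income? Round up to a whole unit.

Contribution margin per unit = €128.04 − €73.10 = €54.94.
Required volume = (fixed costs + target profit) ÷ CM = (€2,498,600 + €838,000) ÷ €54.94 = 60,731.71, so 60,732 rotors.

60,732 rotors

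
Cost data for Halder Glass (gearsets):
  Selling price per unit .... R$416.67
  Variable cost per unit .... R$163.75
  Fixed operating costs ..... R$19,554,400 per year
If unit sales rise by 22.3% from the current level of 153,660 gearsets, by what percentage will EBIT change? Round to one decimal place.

Total contribution margin = 153,660 × R$252.92 = R$38,863,687.20.
Subtracting fixed costs: EBIT = R$38,863,687.20 − R$19,554,400 = R$19,309,287.20.
Degree of operating leverage = R$38,863,687.20 / R$19,309,287.20 = 2.0127.
%ΔEBIT = DOL × %ΔSales = 2.0127 × +22.3% = +44.9%.

+44.9%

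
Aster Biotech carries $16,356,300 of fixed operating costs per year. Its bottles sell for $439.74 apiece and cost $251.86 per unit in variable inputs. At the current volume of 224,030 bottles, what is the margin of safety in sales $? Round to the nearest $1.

$60,232,435

Unit CM = price − variable cost = $439.74 − $251.86 = $187.88. Break-even units = $16,356,300 ÷ $187.88 = 87,057.16; break-even revenue = 87,057.16 × $439.74 = $38,282,517.36.
Actual sales revenue = 224,030 × $439.74 = $98,514,952.20.
Margin of safety = $98,514,952.20 − $38,282,517.36 = $60,232,435.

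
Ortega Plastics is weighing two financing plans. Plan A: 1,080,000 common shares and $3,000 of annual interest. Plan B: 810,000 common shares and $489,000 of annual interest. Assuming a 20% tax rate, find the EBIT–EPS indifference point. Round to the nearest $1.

$1,947,000

Set EPS_A = EPS_B: (EBIT − $3,000)(1 − 0.20) ÷ 1,080,000 = (EBIT − $489,000)(1 − 0.20) ÷ 810,000.
The (1 − t) factor cancels: (EBIT − 3,000) × 810,000 = (EBIT − 489,000) × 1,080,000.
EBIT × (1,080,000 − 810,000) = 489,000 × 1,080,000 − 3,000 × 810,000 = 525,690,000,000, so EBIT = 525,690,000,000 ÷ 270,000 = 1,947,000.00.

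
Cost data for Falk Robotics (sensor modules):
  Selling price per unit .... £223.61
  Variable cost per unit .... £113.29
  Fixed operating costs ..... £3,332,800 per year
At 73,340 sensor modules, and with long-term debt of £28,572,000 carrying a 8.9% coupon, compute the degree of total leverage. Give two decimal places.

At 73,340 units, contribution = 73,340 × £110.32 = £8,090,868.80.
EBIT = £8,090,868.80 − £3,332,800 = £4,758,068.80. Interest = £2,542,908.00.
DOL = £8,090,868.80 ÷ £4,758,068.80 = 1.7005; DFL = £4,758,068.80 ÷ £2,215,160.80 = 2.1480.
Combined leverage = 1.7005 × 2.1480 = 3.6527.

3.65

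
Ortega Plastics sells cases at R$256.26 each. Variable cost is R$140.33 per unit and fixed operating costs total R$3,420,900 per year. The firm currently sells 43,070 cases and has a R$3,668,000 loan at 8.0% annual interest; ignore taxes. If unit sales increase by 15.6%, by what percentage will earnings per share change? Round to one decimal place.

+60.9%

Contribution at this volume is 43,070 × R$115.93 = R$4,993,105.10.
Subtracting fixed costs: EBIT = R$4,993,105.10 − R$3,420,900 = R$1,572,205.10.
After interest of R$293,440.00, pre-tax earnings = R$1,278,765.10.
DCL = total CM / (EBIT − I) = R$4,993,105.10 / R$1,278,765.10 = 3.9046.
EPS therefore changes by 3.9046 × (+15.6%) = +60.9%.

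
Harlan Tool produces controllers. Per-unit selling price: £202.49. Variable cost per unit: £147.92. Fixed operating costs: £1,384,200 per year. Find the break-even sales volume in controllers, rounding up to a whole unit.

25,366 controllers

Unit CM = price − variable cost = £202.49 − £147.92 = £54.57.
Break-even Q = £1,384,200 / £54.57 = 25,365.59 → 25,366 controllers.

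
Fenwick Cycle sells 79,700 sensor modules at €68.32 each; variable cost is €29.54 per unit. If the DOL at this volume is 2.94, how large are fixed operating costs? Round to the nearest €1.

Total contribution margin = 79,700 × €38.78 = €3,090,766.00.
Since DOL = CM ÷ EBIT, EBIT = €3,090,766.00 ÷ 2.94 = €1,051,280.95.
And FC = contribution − EBIT = €3,090,766.00 − €1,051,280.95 = €2,039,485.

€2,039,485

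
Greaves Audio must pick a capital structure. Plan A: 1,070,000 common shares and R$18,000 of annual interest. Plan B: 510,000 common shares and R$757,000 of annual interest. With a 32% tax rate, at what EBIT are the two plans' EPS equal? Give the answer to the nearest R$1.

Set EPS_A = EPS_B: (EBIT − R$18,000)(1 − 0.32) ÷ 1,070,000 = (EBIT − R$757,000)(1 − 0.32) ÷ 510,000.
Cancelling (1 − t) and cross-multiplying: 510,000·(EBIT − 18,000) = 1,070,000·(EBIT − 757,000).
EBIT × (1,070,000 − 510,000) = 757,000 × 1,070,000 − 18,000 × 510,000 = 800,810,000,000, so EBIT = 800,810,000,000 ÷ 560,000 = 1,430,017.86.

R$1,430,018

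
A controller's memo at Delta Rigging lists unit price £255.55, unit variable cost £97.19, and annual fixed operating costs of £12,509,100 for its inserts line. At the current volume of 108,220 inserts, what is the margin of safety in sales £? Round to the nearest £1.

Unit CM = price − variable cost = £255.55 − £97.19 = £158.36. Break-even units = £12,509,100 ÷ £158.36 = 78,991.54; break-even revenue = 78,991.54 × £255.55 = £20,186,287.60.
Actual sales revenue = 108,220 × £255.55 = £27,655,621.00.
Margin of safety = £27,655,621.00 − £20,186,287.60 = £7,469,333.

£7,469,333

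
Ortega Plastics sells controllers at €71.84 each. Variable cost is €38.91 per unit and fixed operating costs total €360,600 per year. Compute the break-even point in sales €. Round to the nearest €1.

€786,684

Contribution margin per unit = €71.84 − €38.91 = €32.93, a CM ratio of €32.93 ÷ €71.84 = 0.4584.
Break-even revenue = fixed costs × price ÷ CM = €360,600 × €71.84 ÷ €32.93 = €786,684.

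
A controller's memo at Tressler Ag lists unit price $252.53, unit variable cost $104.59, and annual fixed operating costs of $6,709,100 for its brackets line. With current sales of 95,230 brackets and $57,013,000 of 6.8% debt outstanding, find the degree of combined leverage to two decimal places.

4.02

Total contribution margin = 95,230 × $147.94 = $14,088,326.20.
Operating income = contribution − fixed costs = $14,088,326.20 − $6,709,100 = $7,379,226.20. Interest = $3,876,884.00, so EBIT − I = $3,502,342.20.
Degree of total leverage = total CM / (EBIT − interest) = $14,088,326.20 / $3,502,342.20 = 4.0225.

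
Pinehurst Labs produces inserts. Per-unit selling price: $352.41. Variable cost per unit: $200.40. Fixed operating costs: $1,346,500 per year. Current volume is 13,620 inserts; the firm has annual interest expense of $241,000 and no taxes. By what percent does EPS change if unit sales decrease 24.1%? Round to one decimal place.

-103.3%

Total contribution margin = 13,620 × $152.01 = $2,070,376.20.
Operating income = contribution − fixed costs = $2,070,376.20 − $1,346,500 = $723,876.20.
Interest = $241,000.00, so EBIT − I = $482,876.20.
DCL = total CM / (EBIT − I) = $2,070,376.20 / $482,876.20 = 4.2876.
EPS therefore changes by 4.2876 × (-24.1%) = -103.3%.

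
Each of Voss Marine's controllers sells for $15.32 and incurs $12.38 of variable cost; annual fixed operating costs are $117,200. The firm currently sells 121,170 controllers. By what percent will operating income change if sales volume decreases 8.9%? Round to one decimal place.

At 121,170 units, contribution = 121,170 × $2.94 = $356,239.80.
Subtracting fixed costs: EBIT = $356,239.80 − $117,200 = $239,039.80.
Degree of operating leverage = $356,239.80 / $239,039.80 = 1.4903.
So EBIT moves 1.4903 × (-8.9%) = -13.3%.

-13.3%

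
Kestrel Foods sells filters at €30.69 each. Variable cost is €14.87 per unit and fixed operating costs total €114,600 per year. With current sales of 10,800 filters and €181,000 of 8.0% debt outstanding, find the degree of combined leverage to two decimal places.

At 10,800 units, contribution = 10,800 × €15.82 = €170,856.00.
Operating income = contribution − fixed costs = €170,856.00 − €114,600 = €56,256.00. Interest = €14,480.00, so EBIT − I = €41,776.00.
Degree of total leverage = total CM / (EBIT − interest) = €170,856.00 / €41,776.00 = 4.0898.

4.09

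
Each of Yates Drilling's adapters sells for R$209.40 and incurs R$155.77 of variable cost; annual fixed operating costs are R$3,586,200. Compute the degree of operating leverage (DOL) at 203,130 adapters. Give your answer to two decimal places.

1.49

At 203,130 units, contribution = 203,130 × R$53.63 = R$10,893,861.90.
Subtracting fixed costs: EBIT = R$10,893,861.90 − R$3,586,200 = R$7,307,661.90.
So DOL = total CM / EBIT = R$10,893,861.90 / R$7,307,661.90 = 1.4907.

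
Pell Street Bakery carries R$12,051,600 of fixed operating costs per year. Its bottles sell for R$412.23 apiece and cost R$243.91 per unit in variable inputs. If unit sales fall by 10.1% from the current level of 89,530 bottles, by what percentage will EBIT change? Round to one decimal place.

At 89,530 units, contribution = 89,530 × R$168.32 = R$15,069,689.60.
Operating income = contribution − fixed costs = R$15,069,689.60 − R$12,051,600 = R$3,018,089.60.
DOL = contribution ÷ EBIT = R$15,069,689.60 ÷ R$3,018,089.60 = 4.9931.
So EBIT moves 4.9931 × (-10.1%) = -50.4%.

-50.4%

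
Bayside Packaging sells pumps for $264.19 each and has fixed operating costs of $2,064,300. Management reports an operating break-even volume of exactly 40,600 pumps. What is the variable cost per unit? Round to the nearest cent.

$213.35

At break-even, FC = Q × (P − VC), so P − VC = $2,064,300 ÷ 40,600 = $50.8448.
Variable cost per unit = $264.19 − $50.8448 = $213.35.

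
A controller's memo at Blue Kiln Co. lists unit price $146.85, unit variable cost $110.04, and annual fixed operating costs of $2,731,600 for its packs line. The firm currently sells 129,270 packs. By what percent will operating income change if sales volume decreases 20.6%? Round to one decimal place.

Contribution at this volume is 129,270 × $36.81 = $4,758,428.70.
Operating income = contribution − fixed costs = $4,758,428.70 − $2,731,600 = $2,026,828.70.
So DOL = total CM / EBIT = $4,758,428.70 / $2,026,828.70 = 2.3477.
%ΔEBIT = DOL × %ΔSales = 2.3477 × -20.6% = -48.4%.

-48.4%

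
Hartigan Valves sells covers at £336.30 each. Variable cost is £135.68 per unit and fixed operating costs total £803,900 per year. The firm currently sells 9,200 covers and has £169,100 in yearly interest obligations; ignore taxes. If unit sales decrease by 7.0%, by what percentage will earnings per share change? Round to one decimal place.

-14.8%

Total contribution margin = 9,200 × £200.62 = £1,845,704.00.
Operating income = contribution − fixed costs = £1,845,704.00 − £803,900 = £1,041,804.00.
Interest = £169,100.00, so EBIT − I = £872,704.00.
DCL = total CM / (EBIT − I) = £1,845,704.00 / £872,704.00 = 2.1149.
%ΔEPS = DCL × %ΔSales = 2.1149 × -7.0% = -14.8%.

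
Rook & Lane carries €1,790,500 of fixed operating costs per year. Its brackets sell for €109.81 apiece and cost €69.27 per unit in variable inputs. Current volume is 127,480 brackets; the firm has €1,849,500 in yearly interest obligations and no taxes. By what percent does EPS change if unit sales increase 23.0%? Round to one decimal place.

+77.8%

Contribution at this volume is 127,480 × €40.54 = €5,168,039.20.
EBIT = €5,168,039.20 − €1,790,500 = €3,377,539.20.
Interest = €1,849,500.00, so EBIT − I = €1,528,039.20.
Degree of combined leverage = contribution ÷ (EBIT − I) = €5,168,039.20 ÷ €1,528,039.20 = 3.3821.
EPS therefore changes by 3.3821 × (+23.0%) = +77.8%.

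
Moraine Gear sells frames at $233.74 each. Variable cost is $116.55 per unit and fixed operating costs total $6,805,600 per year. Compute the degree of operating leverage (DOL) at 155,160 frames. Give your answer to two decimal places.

1.60

Contribution at this volume is 155,160 × $117.19 = $18,183,200.40.
Subtracting fixed costs: EBIT = $18,183,200.40 − $6,805,600 = $11,377,600.40.
Degree of operating leverage = $18,183,200.40 / $11,377,600.40 = 1.5982.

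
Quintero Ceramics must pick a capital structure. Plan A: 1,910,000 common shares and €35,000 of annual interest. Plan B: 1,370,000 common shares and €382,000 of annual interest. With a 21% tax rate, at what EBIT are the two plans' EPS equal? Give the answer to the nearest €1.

At indifference, (EBIT − 35,000)(1 − t)/1,910,000 = (EBIT − 382,000)(1 − t)/1,370,000.
The (1 − t) factor cancels: (EBIT − 35,000) × 1,370,000 = (EBIT − 382,000) × 1,910,000.
EBIT × (1,910,000 − 1,370,000) = 382,000 × 1,910,000 − 35,000 × 1,370,000 = 681,670,000,000, so EBIT = 681,670,000,000 ÷ 540,000 = 1,262,351.85.

€1,262,352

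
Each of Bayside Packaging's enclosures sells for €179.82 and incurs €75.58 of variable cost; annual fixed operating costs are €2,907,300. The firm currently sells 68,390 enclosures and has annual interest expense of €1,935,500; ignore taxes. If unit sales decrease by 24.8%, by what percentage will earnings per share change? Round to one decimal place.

-77.3%

Total contribution margin = 68,390 × €104.24 = €7,128,973.60.
Operating income = contribution − fixed costs = €7,128,973.60 − €2,907,300 = €4,221,673.60.
Interest = €1,935,500.00, so EBIT − I = €2,286,173.60.
DCL = total CM / (EBIT − I) = €7,128,973.60 / €2,286,173.60 = 3.1183.
EPS therefore changes by 3.1183 × (-24.8%) = -77.3%.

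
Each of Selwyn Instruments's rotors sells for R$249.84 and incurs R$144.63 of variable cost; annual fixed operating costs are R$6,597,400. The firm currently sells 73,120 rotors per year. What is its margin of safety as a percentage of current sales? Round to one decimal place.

14.2%

Unit CM = price − variable cost = R$249.84 − R$144.63 = R$105.21. Break-even units = R$6,597,400 ÷ R$105.21 = 62,706.97; break-even revenue = 62,706.97 × R$249.84 = R$15,666,708.64.
Actual sales revenue = 73,120 × R$249.84 = R$18,268,300.80.
Margin of safety = (R$18,268,300.80 − R$15,666,708.64) ÷ R$18,268,300.80 = 14.2%.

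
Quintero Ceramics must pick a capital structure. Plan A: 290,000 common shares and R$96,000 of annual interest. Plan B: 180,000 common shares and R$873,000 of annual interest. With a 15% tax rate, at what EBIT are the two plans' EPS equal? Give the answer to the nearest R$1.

Set EPS_A = EPS_B: (EBIT − R$96,000)(1 − 0.15) ÷ 290,000 = (EBIT − R$873,000)(1 − 0.15) ÷ 180,000.
Cancelling (1 − t) and cross-multiplying: 180,000·(EBIT − 96,000) = 290,000·(EBIT − 873,000).
EBIT × (290,000 − 180,000) = 873,000 × 290,000 − 96,000 × 180,000 = 235,890,000,000, so EBIT = 235,890,000,000 ÷ 110,000 = 2,144,454.55.

R$2,144,455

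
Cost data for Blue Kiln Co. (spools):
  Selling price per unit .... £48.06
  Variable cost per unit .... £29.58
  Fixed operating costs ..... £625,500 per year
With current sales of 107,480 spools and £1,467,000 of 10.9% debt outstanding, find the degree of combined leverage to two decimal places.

Total contribution margin = 107,480 × £18.48 = £1,986,230.40.
Subtracting fixed costs: EBIT = £1,986,230.40 − £625,500 = £1,360,730.40. Interest = £159,903.00, so EBIT − I = £1,200,827.40.
DCL = contribution ÷ (EBIT − I) = £1,986,230.40 ÷ £1,200,827.40 = 1.6541.

1.65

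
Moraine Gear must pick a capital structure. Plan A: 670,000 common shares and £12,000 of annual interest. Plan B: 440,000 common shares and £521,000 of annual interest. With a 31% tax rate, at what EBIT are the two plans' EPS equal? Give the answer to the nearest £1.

At indifference, (EBIT − 12,000)(1 − t)/670,000 = (EBIT − 521,000)(1 − t)/440,000.
The (1 − t) factor cancels: (EBIT − 12,000) × 440,000 = (EBIT − 521,000) × 670,000.
Solving, EBIT = (521,000·670,000 − 12,000·440,000) / (670,000 − 440,000) = 343,790,000,000 / 230,000 = 1,494,739.13.

£1,494,739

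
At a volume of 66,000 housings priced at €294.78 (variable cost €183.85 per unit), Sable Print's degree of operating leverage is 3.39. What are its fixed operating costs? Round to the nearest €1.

At 66,000 units, contribution = 66,000 × €110.93 = €7,321,380.00.
DOL = contribution / EBIT, so EBIT = €7,321,380.00 / 3.39 = €2,159,699.12.
And FC = contribution − EBIT = €7,321,380.00 − €2,159,699.12 = €5,161,681.

€5,161,681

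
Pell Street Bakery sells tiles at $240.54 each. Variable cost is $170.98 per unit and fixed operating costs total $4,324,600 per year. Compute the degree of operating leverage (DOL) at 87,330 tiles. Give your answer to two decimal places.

Total contribution margin = 87,330 × $69.56 = $6,074,674.80.
EBIT = $6,074,674.80 − $4,324,600 = $1,750,074.80.
DOL = contribution ÷ EBIT = $6,074,674.80 ÷ $1,750,074.80 = 3.4711.

3.47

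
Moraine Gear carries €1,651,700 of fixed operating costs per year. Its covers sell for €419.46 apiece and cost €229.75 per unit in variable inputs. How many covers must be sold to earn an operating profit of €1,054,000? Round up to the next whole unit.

14,263 covers

Contribution margin per unit = €419.46 − €229.75 = €189.71.
Required volume = (fixed costs + target profit) ÷ CM = (€1,651,700 + €1,054,000) ÷ €189.71 = 14,262.30, so 14,263 covers.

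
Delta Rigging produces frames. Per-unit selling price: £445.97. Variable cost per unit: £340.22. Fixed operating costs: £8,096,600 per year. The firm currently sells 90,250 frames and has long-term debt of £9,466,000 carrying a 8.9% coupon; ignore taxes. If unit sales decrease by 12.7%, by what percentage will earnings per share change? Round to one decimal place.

-200.4%

Contribution at this volume is 90,250 × £105.75 = £9,543,937.50.
Operating income = contribution − fixed costs = £9,543,937.50 − £8,096,600 = £1,447,337.50.
After interest of £842,474.00, pre-tax earnings = £604,863.50.
DCL = total CM / (EBIT − I) = £9,543,937.50 / £604,863.50 = 15.7787.
EPS therefore changes by 15.7787 × (-12.7%) = -200.4%.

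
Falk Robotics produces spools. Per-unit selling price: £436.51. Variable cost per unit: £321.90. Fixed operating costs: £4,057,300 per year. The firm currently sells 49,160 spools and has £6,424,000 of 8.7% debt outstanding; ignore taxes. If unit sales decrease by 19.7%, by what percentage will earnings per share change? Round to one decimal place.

Total contribution margin = 49,160 × £114.61 = £5,634,227.60.
Operating income = contribution − fixed costs = £5,634,227.60 − £4,057,300 = £1,576,927.60.
Interest = £558,888.00, so EBIT − I = £1,018,039.60.
Degree of combined leverage = contribution ÷ (EBIT − I) = £5,634,227.60 ÷ £1,018,039.60 = 5.5344.
EPS therefore changes by 5.5344 × (-19.7%) = -109.0%.

-109.0%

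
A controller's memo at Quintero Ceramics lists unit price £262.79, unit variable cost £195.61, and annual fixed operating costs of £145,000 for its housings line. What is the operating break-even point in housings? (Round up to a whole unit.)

Each unit contributes £262.79 − £195.61 = £67.18.
Break-even volume = fixed costs ÷ CM per unit = £145,000 ÷ £67.18 = 2,158.38, so 2,159 housings.

2,159 housings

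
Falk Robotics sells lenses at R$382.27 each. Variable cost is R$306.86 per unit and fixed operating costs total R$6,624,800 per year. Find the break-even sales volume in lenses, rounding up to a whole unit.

87,851 lenses

Contribution margin per unit = R$382.27 − R$306.86 = R$75.41.
Break-even Q = R$6,624,800 / R$75.41 = 87,850.42 → 87,851 lenses.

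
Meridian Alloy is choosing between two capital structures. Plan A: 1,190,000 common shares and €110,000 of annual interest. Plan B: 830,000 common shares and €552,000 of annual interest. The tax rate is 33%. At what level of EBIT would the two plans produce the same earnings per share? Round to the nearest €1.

€1,571,056

Set EPS_A = EPS_B: (EBIT − €110,000)(1 − 0.33) ÷ 1,190,000 = (EBIT − €552,000)(1 − 0.33) ÷ 830,000.
Cancelling (1 − t) and cross-multiplying: 830,000·(EBIT − 110,000) = 1,190,000·(EBIT − 552,000).
Solving, EBIT = (552,000·1,190,000 − 110,000·830,000) / (1,190,000 − 830,000) = 565,580,000,000 / 360,000 = 1,571,055.56.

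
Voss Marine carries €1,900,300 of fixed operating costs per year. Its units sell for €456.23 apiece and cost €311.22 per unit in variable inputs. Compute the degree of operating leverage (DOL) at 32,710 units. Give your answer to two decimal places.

Total contribution margin = 32,710 × €145.01 = €4,743,277.10.
Operating income = contribution − fixed costs = €4,743,277.10 − €1,900,300 = €2,842,977.10.
So DOL = total CM / EBIT = €4,743,277.10 / €2,842,977.10 = 1.6684.

1.67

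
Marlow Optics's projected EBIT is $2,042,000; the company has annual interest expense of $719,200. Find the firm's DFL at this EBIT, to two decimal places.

1.54

Interest = $719,200.00.
DFL = EBIT ÷ (EBIT − I) = $2,042,000 ÷ ($2,042,000 − $719,200.00) = $2,042,000 ÷ $1,322,800.00 = 1.5437.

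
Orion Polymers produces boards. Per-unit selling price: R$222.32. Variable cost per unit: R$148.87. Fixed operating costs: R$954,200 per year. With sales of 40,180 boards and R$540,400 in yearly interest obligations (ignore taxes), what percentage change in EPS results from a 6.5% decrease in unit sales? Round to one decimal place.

Contribution at this volume is 40,180 × R$73.45 = R$2,951,221.00.
Operating income = contribution − fixed costs = R$2,951,221.00 − R$954,200 = R$1,997,021.00.
Interest = R$540,400.00, so EBIT − I = R$1,456,621.00.
DCL = total CM / (EBIT − I) = R$2,951,221.00 / R$1,456,621.00 = 2.0261.
EPS therefore changes by 2.0261 × (-6.5%) = -13.2%.

-13.2%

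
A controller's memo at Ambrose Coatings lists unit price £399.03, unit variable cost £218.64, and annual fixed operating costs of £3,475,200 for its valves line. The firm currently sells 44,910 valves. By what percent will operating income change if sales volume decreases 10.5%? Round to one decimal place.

-18.4%

At 44,910 units, contribution = 44,910 × £180.39 = £8,101,314.90.
Subtracting fixed costs: EBIT = £8,101,314.90 − £3,475,200 = £4,626,114.90.
So DOL = total CM / EBIT = £8,101,314.90 / £4,626,114.90 = 1.7512.
%ΔEBIT = DOL × %ΔSales = 1.7512 × -10.5% = -18.4%.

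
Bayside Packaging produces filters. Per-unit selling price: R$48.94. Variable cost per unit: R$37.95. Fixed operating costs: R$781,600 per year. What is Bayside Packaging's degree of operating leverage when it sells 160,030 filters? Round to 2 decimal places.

1.80

Total contribution margin = 160,030 × R$10.99 = R$1,758,729.70.
Operating income = contribution − fixed costs = R$1,758,729.70 − R$781,600 = R$977,129.70.
Degree of operating leverage = R$1,758,729.70 / R$977,129.70 = 1.7999.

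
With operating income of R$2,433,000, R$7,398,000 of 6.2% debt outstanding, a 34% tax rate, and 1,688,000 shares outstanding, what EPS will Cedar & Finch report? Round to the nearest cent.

Interest = R$458,676.00, so EBT = R$2,433,000 − R$458,676.00 = R$1,974,324.00.
After tax at 34%: net income = R$1,974,324.00 × 0.66 = R$1,303,053.84.
Per share: R$1,303,053.84 / 1,688,000 shares = R$0.77.

R$0.77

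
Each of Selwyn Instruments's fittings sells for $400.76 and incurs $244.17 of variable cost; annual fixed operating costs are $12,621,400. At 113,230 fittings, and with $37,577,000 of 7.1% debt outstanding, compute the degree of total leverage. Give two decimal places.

7.26

Contribution at this volume is 113,230 × $156.59 = $17,730,685.70.
Subtracting fixed costs: EBIT = $17,730,685.70 − $12,621,400 = $5,109,285.70. Interest = $2,667,967.00, so EBIT − I = $2,441,318.70.
Degree of total leverage = total CM / (EBIT − interest) = $17,730,685.70 / $2,441,318.70 = 7.2627.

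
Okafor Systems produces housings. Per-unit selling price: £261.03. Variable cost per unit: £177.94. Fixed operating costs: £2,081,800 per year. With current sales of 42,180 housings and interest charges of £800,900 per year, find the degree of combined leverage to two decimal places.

Total contribution margin = 42,180 × £83.09 = £3,504,736.20.
Operating income = contribution − fixed costs = £3,504,736.20 − £2,081,800 = £1,422,936.20. Interest = £800,900.00.
DOL = £3,504,736.20 ÷ £1,422,936.20 = 2.4630; DFL = £1,422,936.20 ÷ £622,036.20 = 2.2875.
Combined leverage = 2.4630 × 2.2875 = 5.6341.

5.63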